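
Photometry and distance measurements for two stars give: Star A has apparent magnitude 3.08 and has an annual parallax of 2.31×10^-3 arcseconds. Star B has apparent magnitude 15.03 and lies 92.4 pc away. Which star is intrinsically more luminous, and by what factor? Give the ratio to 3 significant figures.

Star A is more luminous, by a factor of 1.32×10^6.

Star A: d = 1/p = 1/2.31×10^-3″ = 432.9 pc
Star A: M = m − 5 log₁₀ d + 5 = 3.08 − 5·2.6364 + 5 = -5.102
Star B: M = m − 5 log₁₀ d + 5 = 15.03 − 5·1.9657 + 5 = 10.202
ΔM = M_A − M_B = -5.102 − (10.202) = -15.304; smaller M is more luminous → Star A.
L ratio = 10^(0.4 |ΔM|) = 10^6.121 = 1.323×10^6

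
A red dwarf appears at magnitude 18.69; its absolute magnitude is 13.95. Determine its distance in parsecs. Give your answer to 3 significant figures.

d ≈ 88.7 pc

μ = m − M = 4.740
m − M = 5 log₁₀ d − 5
log₁₀ d = (m − M)/5 + 1 = 1.9480
d = 10^1.9480 = 88.72 pc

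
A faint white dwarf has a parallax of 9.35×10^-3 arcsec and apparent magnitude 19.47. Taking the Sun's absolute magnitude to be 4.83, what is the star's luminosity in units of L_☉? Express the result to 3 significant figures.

d = 1/p = 1/9.35×10^-3″ = 107.0 pc
M = m − 5 log₁₀ d + 5 = 19.47 − 5·2.0292 + 5 = 14.324
M − M_☉ = 14.324 − 4.83 = 9.494
L/L_☉ = 10^(−0.4 × 9.494) = 1.594×10^-4

L/L_☉ ≈ 1.59×10^-4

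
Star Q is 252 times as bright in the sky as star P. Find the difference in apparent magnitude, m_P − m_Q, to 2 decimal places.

m_P − m_Q ≈ 6.00

Pogson: Δm = −2.5 log₁₀(ratio) = −2.5 log₁₀(252) = −2.5 × 2.4014 = -6.004
Star Q is brighter so has the smaller magnitude: m_P − m_Q is positive.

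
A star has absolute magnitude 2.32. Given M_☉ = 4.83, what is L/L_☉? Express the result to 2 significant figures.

L/L_☉ ≈ 10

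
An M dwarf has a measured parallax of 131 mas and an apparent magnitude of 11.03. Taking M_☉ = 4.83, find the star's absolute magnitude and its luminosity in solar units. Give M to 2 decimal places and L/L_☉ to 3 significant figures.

M ≈ 11.62; L/L_☉ ≈ 1.93×10^-3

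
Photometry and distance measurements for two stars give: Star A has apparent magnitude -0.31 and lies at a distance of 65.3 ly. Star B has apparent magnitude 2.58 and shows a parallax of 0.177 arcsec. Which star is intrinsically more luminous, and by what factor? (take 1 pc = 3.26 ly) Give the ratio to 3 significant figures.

Star A is more luminous, by a factor of 180.

Star A: d = 65.3 ly / 3.26 = 20.03 pc
Star A: M = m − 5 log₁₀ d + 5 = -0.31 − 5·1.3017 + 5 = -1.818
Star B: d = 1/p = 1/0.177″ = 5.650 pc
Star B: M = m − 5 log₁₀ d + 5 = 2.58 − 5·0.7520 + 5 = 3.820
ΔM = M_A − M_B = -1.818 − (3.820) = -5.638; smaller M is more luminous → Star A.
L ratio = 10^(0.4 |ΔM|) = 10^2.255 = 180.0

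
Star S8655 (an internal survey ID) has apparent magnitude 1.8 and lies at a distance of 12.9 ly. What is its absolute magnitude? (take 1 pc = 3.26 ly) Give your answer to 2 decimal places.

d = 12.9 ly / 3.26 = 3.957 pc
5 log₁₀(d/10 pc) = 5 log₁₀(3.957) − 5 = -2.013
M = m − 5 log₁₀(d/10) = 1.8 + 2.013 = 3.813

M ≈ 3.81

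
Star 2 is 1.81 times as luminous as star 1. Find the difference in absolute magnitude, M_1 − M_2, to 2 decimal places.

Pogson: ΔM = −2.5 log₁₀(ratio) = −2.5 log₁₀(1.81) = −2.5 × 0.2577 = -0.644
Star 2 is brighter so has the smaller magnitude: M_1 − M_2 is positive.

M_1 − M_2 ≈ 0.64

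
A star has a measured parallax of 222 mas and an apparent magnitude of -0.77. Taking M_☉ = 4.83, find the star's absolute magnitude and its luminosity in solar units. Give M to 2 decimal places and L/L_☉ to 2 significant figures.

M ≈ 0.96; L/L_☉ ≈ 35

d = 1/p = 1000/222 mas = 4.505 pc
M = m − 5 log₁₀ d + 5 = -0.77 − 5·0.6536 + 5 = 0.962
M − M_☉ = 0.962 − 4.83 = -3.868
L/L_☉ = 10^(−0.4 × -3.868) = 35.26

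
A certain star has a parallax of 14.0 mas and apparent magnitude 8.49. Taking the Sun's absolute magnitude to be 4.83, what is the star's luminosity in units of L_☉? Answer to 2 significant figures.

L/L_☉ ≈ 1.8

d = 1/p = 1000/14.0 mas = 71.43 pc
M = m − 5 log₁₀ d + 5 = 8.49 − 5·1.8539 + 5 = 4.221
M − M_☉ = 4.221 − 4.83 = -0.609
L/L_☉ = 10^(−0.4 × -0.609) = 1.753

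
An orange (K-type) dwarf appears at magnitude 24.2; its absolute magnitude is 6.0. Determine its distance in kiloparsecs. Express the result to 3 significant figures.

d ≈ 43.7 kpc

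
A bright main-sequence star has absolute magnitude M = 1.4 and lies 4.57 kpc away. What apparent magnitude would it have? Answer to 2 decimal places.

m ≈ 14.70

d = 4.57 kpc = 4570 pc
m = M + 5 log₁₀ d − 5 = 1.4 + 5·3.6599 − 5 = 14.700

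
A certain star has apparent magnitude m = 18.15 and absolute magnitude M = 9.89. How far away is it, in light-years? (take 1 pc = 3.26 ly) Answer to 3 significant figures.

μ = m − M = 8.260
m − M = 5 log₁₀ d − 5
log₁₀ d = (m − M)/5 + 1 = 2.6520
d = 10^2.6520 = 448.7 pc
= 1463 ly

d ≈ 1460 ly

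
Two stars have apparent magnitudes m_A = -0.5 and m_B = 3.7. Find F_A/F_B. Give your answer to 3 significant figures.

F_A/F_B ≈ 47.9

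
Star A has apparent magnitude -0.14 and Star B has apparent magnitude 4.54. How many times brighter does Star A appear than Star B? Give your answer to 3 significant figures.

Δm = -0.14 − (4.54) = -4.68
Flux ratio = 10^(−0.4 Δm) = 10^(−0.4 × -4.68) = 10^1.872 = 74.47

74.5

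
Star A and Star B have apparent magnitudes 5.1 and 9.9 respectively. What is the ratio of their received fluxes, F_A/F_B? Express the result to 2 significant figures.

Δm = 5.1 − (9.9) = -4.8
Flux ratio = 10^(−0.4 Δm) = 10^(−0.4 × -4.8) = 10^1.920 = 83.18

F_A/F_B ≈ 83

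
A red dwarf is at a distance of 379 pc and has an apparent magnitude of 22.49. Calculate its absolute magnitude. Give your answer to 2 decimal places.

M ≈ 14.60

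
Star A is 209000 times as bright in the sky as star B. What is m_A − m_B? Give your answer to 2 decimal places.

Pogson: Δm = −2.5 log₁₀(ratio) = −2.5 log₁₀(209000) = −2.5 × 5.3201 = -13.300
Star A is brighter, so it has the smaller magnitude: the difference is negative.

m_A − m_B ≈ -13.30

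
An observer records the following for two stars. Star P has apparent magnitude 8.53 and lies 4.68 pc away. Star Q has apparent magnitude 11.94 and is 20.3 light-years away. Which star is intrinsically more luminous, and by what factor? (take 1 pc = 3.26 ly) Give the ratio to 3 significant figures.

Star P is more luminous, by a factor of 13.1.

Star P: M = m − 5 log₁₀ d + 5 = 8.53 − 5·0.6702 + 5 = 10.179
Star Q: d = 20.3 ly / 3.26 = 6.227 pc
Star Q: M = m − 5 log₁₀ d + 5 = 11.94 − 5·0.7943 + 5 = 12.969
ΔM = M_P − M_Q = 10.179 − (12.969) = -2.790; smaller M is more luminous → Star P.
L ratio = 10^(0.4 |ΔM|) = 10^1.116 = 13.06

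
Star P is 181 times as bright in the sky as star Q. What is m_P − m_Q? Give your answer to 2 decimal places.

m_P − m_Q ≈ -5.64

Pogson: Δm = −2.5 log₁₀(ratio) = −2.5 log₁₀(181) = −2.5 × 2.2577 = -5.644
Star P is brighter, so it has the smaller magnitude: the difference is negative.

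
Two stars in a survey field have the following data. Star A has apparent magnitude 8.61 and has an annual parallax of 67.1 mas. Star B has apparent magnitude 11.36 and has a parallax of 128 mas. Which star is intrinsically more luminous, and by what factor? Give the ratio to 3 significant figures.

Star A: p = 67.1 mas = 0.0671″ → d = 1/p = 14.90 pc
Star A: M = m − 5 log₁₀ d + 5 = 8.61 − 5·1.1733 + 5 = 7.744
Star B: p = 128 mas = 0.128″ → d = 1/p = 7.812 pc
Star B: M = m − 5 log₁₀ d + 5 = 11.36 − 5·0.8928 + 5 = 11.896
ΔM = M_A − M_B = 7.744 − (11.896) = -4.152; smaller M is more luminous → Star A.
L ratio = 10^(0.4 |ΔM|) = 10^1.661 = 45.81

Star A is more luminous, by a factor of 45.8.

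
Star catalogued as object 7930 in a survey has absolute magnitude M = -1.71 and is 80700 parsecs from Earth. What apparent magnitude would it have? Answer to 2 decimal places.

m = M + 5 log₁₀ d − 5 = -1.71 + 5·4.9069 − 5 = 17.824

m ≈ 17.82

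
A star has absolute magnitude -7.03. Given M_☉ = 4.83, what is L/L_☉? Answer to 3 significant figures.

M − M_☉ = -7.03 − 4.83 = -11.860
L/L_☉ = 10^(−0.4 (M − M_☉)) = 10^4.744 = 55460

L/L_☉ ≈ 55500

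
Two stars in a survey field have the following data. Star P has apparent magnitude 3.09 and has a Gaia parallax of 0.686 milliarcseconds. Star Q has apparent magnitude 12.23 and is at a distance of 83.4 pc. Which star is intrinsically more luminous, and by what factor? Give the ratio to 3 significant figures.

Star P is more luminous, by a factor of 1.38×10^6.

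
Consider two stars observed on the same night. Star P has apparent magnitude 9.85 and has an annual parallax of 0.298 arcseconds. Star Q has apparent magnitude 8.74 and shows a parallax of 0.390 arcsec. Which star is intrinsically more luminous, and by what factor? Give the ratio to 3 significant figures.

Star P: d = 1/p = 1/0.298″ = 3.356 pc
Star P: M = m − 5 log₁₀ d + 5 = 9.85 − 5·0.5258 + 5 = 12.221
Star Q: d = 1/p = 1/0.390″ = 2.564 pc
Star Q: M = m − 5 log₁₀ d + 5 = 8.74 − 5·0.4089 + 5 = 11.695
ΔM = M_P − M_Q = 12.221 − (11.695) = 0.526; smaller M is more luminous → Star Q.
L ratio = 10^(0.4 |ΔM|) = 10^0.210 = 1.623

Star Q is more luminous, by a factor of 1.62.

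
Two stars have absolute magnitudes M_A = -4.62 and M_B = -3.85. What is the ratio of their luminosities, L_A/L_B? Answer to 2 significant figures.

ΔM = M_A − M_B = -0.77
L_A/L_B = 10^(−0.4 ΔM) = 10^0.308 = 2.032

L_A/L_B ≈ 2.0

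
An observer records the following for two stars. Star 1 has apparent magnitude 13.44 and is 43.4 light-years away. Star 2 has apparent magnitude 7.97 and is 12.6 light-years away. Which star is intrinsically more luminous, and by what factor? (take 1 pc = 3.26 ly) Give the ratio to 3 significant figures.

Star 2 is more luminous, by a factor of 13.0.

Star 1: d = 43.4 ly / 3.26 = 13.31 pc
Star 1: M = m − 5 log₁₀ d + 5 = 13.44 − 5·1.1243 + 5 = 12.819
Star 2: d = 12.6 ly / 3.26 = 3.865 pc
Star 2: M = m − 5 log₁₀ d + 5 = 7.97 − 5·0.5872 + 5 = 10.034
ΔM = M_1 − M_2 = 12.819 − (10.034) = 2.784; smaller M is more luminous → Star 2.
L ratio = 10^(0.4 |ΔM|) = 10^1.114 = 12.99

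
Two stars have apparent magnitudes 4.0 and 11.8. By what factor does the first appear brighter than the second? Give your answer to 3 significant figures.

1320

Magnitude difference = -7.8
Flux ratio = 10^(−0.4 Δm) = 10^(−0.4 × -7.8) = 10^3.120 = 1318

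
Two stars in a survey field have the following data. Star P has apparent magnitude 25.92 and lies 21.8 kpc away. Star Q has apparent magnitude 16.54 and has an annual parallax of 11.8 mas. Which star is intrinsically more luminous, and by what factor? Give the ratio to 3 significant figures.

Star P is more luminous, by a factor of 11.7.

Star P: d = 21.8 kpc = 21800 pc
Star P: M = m − 5 log₁₀ d + 5 = 25.92 − 5·4.3385 + 5 = 9.228
Star Q: p = 11.8 mas = 0.0118″ → d = 1/p = 84.75 pc
Star Q: M = m − 5 log₁₀ d + 5 = 16.54 − 5·1.9281 + 5 = 11.899
ΔM = M_P − M_Q = 9.228 − (11.899) = -2.672; smaller M is more luminous → Star P.
L ratio = 10^(0.4 |ΔM|) = 10^1.069 = 11.71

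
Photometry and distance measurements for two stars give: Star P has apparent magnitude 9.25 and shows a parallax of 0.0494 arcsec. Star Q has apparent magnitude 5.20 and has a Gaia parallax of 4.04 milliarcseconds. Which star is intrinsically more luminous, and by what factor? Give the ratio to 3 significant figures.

Star P: d = 1/p = 1/0.0494″ = 20.24 pc
Star P: M = m − 5 log₁₀ d + 5 = 9.25 − 5·1.3063 + 5 = 7.719
Star Q: p = 4.04 mas = 4.04×10^-3″ → d = 1/p = 247.5 pc
Star Q: M = m − 5 log₁₀ d + 5 = 5.20 − 5·2.3936 + 5 = -1.768
ΔM = M_P − M_Q = 7.719 − (-1.768) = 9.487; smaller M is more luminous → Star Q.
L ratio = 10^(0.4 |ΔM|) = 10^3.795 = 6233

Star Q is more luminous, by a factor of 6230.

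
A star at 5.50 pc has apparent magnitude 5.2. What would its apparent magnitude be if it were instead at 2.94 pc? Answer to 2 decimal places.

m ≈ 3.84

Flux ∝ 1/d², so Δm = 5 log₁₀(d₂/d₁) = 5 log₁₀(2.94/5.50) = -1.360
m₂ = m₁ + Δm = 5.2 + (-1.360) = 3.840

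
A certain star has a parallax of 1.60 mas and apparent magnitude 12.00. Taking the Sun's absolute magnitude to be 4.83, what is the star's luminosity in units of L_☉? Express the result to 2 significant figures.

L/L_☉ ≈ 5.3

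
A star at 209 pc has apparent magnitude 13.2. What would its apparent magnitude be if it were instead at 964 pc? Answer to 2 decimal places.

m ≈ 16.52

Flux ∝ 1/d², so Δm = 5 log₁₀(d₂/d₁) = 5 log₁₀(964/209) = 3.320
m₂ = m₁ + Δm = 13.2 + (3.320) = 16.520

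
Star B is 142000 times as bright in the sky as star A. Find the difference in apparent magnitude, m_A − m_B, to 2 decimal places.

m_A − m_B ≈ 12.88

Pogson: Δm = −2.5 log₁₀(ratio) = −2.5 log₁₀(142000) = −2.5 × 5.1523 = -12.881
Star B is brighter so has the smaller magnitude: m_A − m_B is positive.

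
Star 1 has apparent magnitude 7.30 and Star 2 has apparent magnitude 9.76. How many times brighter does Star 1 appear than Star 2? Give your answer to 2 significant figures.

Magnitude difference = -2.46
Flux ratio = 10^(−0.4 Δm) = 10^(−0.4 × -2.46) = 10^0.984 = 9.638

9.6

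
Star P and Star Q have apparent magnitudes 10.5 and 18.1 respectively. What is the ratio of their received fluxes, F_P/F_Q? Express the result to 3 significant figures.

F_P/F_Q ≈ 1100

Δm = 10.5 − (18.1) = -7.6
Flux ratio = 10^(−0.4 Δm) = 10^(−0.4 × -7.6) = 10^3.040 = 1096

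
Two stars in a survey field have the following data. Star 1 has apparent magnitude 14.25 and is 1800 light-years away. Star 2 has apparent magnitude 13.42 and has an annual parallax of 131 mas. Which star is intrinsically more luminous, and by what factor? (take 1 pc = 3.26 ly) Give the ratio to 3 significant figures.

Star 1: d = 1800 ly / 3.26 = 552.1 pc
Star 1: M = m − 5 log₁₀ d + 5 = 14.25 − 5·2.7421 + 5 = 5.540
Star 2: p = 131 mas = 0.131″ → d = 1/p = 7.634 pc
Star 2: M = m − 5 log₁₀ d + 5 = 13.42 − 5·0.8827 + 5 = 14.006
ΔM = M_1 − M_2 = 5.540 − (14.006) = -8.467; smaller M is more luminous → Star 1.
L ratio = 10^(0.4 |ΔM|) = 10^3.387 = 2436

Star 1 is more luminous, by a factor of 2440.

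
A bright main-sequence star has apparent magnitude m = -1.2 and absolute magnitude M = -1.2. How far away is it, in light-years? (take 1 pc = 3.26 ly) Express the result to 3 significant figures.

μ = m − M = 0.000
m − M = 5 log₁₀ d − 5
log₁₀ d = (m − M)/5 + 1 = 1.0000
d = 10^1.0000 = 10.00 pc
= 32.60 ly

d ≈ 32.6 ly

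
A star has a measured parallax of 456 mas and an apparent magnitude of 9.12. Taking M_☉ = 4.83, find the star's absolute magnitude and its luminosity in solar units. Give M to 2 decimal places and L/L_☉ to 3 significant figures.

M ≈ 12.41; L/L_☉ ≈ 9.25×10^-4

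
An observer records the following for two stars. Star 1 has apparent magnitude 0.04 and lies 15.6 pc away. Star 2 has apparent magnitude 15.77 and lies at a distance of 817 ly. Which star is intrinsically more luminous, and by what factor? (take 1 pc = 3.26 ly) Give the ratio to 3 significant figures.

Star 1: M = m − 5 log₁₀ d + 5 = 0.04 − 5·1.1931 + 5 = -0.926
Star 2: d = 817 ly / 3.26 = 250.6 pc
Star 2: M = m − 5 log₁₀ d + 5 = 15.77 − 5·2.3990 + 5 = 8.775
ΔM = M_1 − M_2 = -0.926 − (8.775) = -9.701; smaller M is more luminous → Star 1.
L ratio = 10^(0.4 |ΔM|) = 10^3.880 = 7590

Star 1 is more luminous, by a factor of 7590.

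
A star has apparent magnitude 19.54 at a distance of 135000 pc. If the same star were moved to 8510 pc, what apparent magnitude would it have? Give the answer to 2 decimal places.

Flux ∝ 1/d², so Δm = 5 log₁₀(d₂/d₁) = 5 log₁₀(8510/135000) = -6.002
m₂ = m₁ + Δm = 19.54 + (-6.002) = 13.538

m ≈ 13.54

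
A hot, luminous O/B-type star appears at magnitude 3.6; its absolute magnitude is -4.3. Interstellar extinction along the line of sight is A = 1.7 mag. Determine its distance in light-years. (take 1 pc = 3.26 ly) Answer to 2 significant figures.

d ≈ 570 ly

m − M = 5 log₁₀(d/10 pc) + A  ⇒  3.6 − (-4.3) − 1.7 = 5 log₁₀(d/10)
6.200 = 5 log₁₀(d/10)
log₁₀ d = (m − M − A)/5 + 1 = 2.2400
d = 10^2.2400 = 173.8 pc
= 566.5 ly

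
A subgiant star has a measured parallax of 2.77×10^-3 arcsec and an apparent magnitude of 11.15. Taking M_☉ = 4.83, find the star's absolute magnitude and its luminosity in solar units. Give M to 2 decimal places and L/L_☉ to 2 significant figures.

d = 1/p = 1/2.77×10^-3″ = 361.0 pc
M = m − 5 log₁₀ d + 5 = 11.15 − 5·2.5575 + 5 = 3.362
M − M_☉ = 3.362 − 4.83 = -1.468
L/L_☉ = 10^(−0.4 × -1.468) = 3.864

M ≈ 3.36; L/L_☉ ≈ 3.9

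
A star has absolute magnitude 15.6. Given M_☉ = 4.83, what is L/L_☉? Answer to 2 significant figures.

L/L_☉ ≈ 4.9×10^-5

M − M_☉ = 15.6 − 4.83 = 10.770
L/L_☉ = 10^(−0.4 (M − M_☉)) = 10^-4.308 = 4.920×10^-5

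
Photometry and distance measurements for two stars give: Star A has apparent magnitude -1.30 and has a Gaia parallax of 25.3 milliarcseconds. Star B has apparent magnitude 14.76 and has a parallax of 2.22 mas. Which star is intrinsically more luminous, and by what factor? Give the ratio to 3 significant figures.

Star A: p = 25.3 mas = 0.0253″ → d = 1/p = 39.53 pc
Star A: M = m − 5 log₁₀ d + 5 = -1.30 − 5·1.5969 + 5 = -4.284
Star B: p = 2.22 mas = 2.22×10^-3″ → d = 1/p = 450.5 pc
Star B: M = m − 5 log₁₀ d + 5 = 14.76 − 5·2.6536 + 5 = 6.492
ΔM = M_A − M_B = -4.284 − (6.492) = -10.776; smaller M is more luminous → Star A.
L ratio = 10^(0.4 |ΔM|) = 10^4.310 = 20440

Star A is more luminous, by a factor of 20400.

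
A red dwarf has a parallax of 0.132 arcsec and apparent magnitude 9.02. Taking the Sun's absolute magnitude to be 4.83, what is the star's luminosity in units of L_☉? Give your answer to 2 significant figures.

d = 1/p = 1/0.132″ = 7.576 pc
M = m − 5 log₁₀ d + 5 = 9.02 − 5·0.8794 + 5 = 9.623
M − M_☉ = 9.623 − 4.83 = 4.793
L/L_☉ = 10^(−0.4 × 4.793) = 0.01210

L/L_☉ ≈ 0.012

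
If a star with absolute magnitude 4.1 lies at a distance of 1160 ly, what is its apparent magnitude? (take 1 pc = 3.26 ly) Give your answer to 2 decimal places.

m ≈ 11.86

d = 1160 ly / 3.26 = 355.8 pc
m = M + 5 log₁₀ d − 5 = 4.1 + 5·2.5512 − 5 = 11.856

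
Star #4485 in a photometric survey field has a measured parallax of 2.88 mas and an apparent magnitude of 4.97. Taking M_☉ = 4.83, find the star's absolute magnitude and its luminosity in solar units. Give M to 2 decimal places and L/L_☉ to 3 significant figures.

M ≈ -2.73; L/L_☉ ≈ 1060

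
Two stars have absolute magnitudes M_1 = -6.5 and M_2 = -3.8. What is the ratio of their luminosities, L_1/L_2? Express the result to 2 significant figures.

L_1/L_2 ≈ 12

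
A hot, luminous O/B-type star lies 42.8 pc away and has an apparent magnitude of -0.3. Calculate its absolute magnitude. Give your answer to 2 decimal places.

5 log₁₀(d/10 pc) = 5 log₁₀(42.80) − 5 = 3.157
M = m − 5 log₁₀(d/10) = -0.3 − 3.157 = -3.457

M ≈ -3.46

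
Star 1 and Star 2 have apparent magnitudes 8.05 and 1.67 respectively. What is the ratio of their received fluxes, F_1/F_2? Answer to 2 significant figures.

F_1/F_2 ≈ 2.8×10^-3

Δm = 8.05 − (1.67) = 6.38
Flux ratio = 10^(−0.4 Δm) = 10^(−0.4 × 6.38) = 10^-2.552 = 2.805×10^-3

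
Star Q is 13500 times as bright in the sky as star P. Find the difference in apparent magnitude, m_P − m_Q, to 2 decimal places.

m_P − m_Q ≈ 10.33

Pogson: Δm = −2.5 log₁₀(ratio) = −2.5 log₁₀(13500) = −2.5 × 4.1303 = -10.326
Star Q is brighter so has the smaller magnitude: m_P − m_Q is positive.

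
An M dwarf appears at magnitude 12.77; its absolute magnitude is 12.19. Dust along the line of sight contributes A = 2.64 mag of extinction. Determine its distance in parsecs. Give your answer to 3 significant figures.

m − M = 5 log₁₀(d/10 pc) + A  ⇒  12.77 − (12.19) − 2.64 = 5 log₁₀(d/10)
-2.060 = 5 log₁₀(d/10)
log₁₀ d = (m − M − A)/5 + 1 = 0.5880
d = 10^0.5880 = 3.873 pc

d ≈ 3.87 pc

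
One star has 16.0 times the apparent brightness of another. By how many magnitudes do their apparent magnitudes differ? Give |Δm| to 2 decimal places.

Pogson: Δm = −2.5 log₁₀(ratio) = −2.5 log₁₀(16.0) = −2.5 × 1.2041 = -3.010

|Δm| ≈ 3.01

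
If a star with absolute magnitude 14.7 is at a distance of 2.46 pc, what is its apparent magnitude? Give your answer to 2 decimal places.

m = M + 5 log₁₀ d − 5 = 14.7 + 5·0.3909 − 5 = 11.655

m ≈ 11.65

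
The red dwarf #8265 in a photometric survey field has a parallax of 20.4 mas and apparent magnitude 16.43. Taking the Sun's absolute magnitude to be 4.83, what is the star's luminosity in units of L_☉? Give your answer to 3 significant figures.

L/L_☉ ≈ 5.50×10^-4

d = 1/p = 1000/20.4 mas = 49.02 pc
M = m − 5 log₁₀ d + 5 = 16.43 − 5·1.6904 + 5 = 12.978
M − M_☉ = 12.978 − 4.83 = 8.148
L/L_☉ = 10^(−0.4 × 8.148) = 5.505×10^-4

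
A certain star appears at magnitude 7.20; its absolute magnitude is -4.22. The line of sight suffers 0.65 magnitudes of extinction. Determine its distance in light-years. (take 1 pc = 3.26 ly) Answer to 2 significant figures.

d ≈ 4600 ly

m − M = 5 log₁₀(d/10 pc) + A  ⇒  7.20 − (-4.22) − 0.65 = 5 log₁₀(d/10)
10.770 = 5 log₁₀(d/10)
log₁₀ d = (m − M − A)/5 + 1 = 3.1540
d = 10^3.1540 = 1426 pc
= 4647 ly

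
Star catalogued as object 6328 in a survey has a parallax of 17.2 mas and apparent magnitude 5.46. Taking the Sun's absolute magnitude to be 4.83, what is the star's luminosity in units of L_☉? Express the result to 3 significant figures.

d = 1/p = 1000/17.2 mas = 58.14 pc
M = m − 5 log₁₀ d + 5 = 5.46 − 5·1.7645 + 5 = 1.638
M − M_☉ = 1.638 − 4.83 = -3.192
L/L_☉ = 10^(−0.4 × -3.192) = 18.92

L/L_☉ ≈ 18.9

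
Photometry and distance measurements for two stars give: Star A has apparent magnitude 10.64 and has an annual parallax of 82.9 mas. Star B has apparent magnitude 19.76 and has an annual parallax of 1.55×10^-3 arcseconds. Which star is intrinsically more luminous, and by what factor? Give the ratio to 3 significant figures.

Star A is more luminous, by a factor of 1.55.

Star A: p = 82.9 mas = 0.0829″ → d = 1/p = 12.06 pc
Star A: M = m − 5 log₁₀ d + 5 = 10.64 − 5·1.0814 + 5 = 10.233
Star B: d = 1/p = 1/1.55×10^-3″ = 645.2 pc
Star B: M = m − 5 log₁₀ d + 5 = 19.76 − 5·2.8097 + 5 = 10.712
ΔM = M_A − M_B = 10.233 − (10.712) = -0.479; smaller M is more luminous → Star A.
L ratio = 10^(0.4 |ΔM|) = 10^0.192 = 1.554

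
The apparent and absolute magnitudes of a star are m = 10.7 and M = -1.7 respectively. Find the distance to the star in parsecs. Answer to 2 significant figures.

Distance modulus: m − M = 10.7 − (-1.7) = 12.400
m − M = 5 log₁₀ d − 5
log₁₀ d = (m − M)/5 + 1 = 3.4800
d = 10^3.4800 = 3020 pc

d ≈ 3000 pc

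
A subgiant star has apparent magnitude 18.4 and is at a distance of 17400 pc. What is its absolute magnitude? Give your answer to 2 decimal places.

5 log₁₀(d/10 pc) = 5 log₁₀(17400) − 5 = 16.203
M = m − 5 log₁₀(d/10) = 18.4 − 16.203 = 2.197

M ≈ 2.20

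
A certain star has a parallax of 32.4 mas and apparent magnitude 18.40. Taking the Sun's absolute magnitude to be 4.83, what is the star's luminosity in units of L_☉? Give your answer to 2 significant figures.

L/L_☉ ≈ 3.6×10^-5

d = 1/p = 1000/32.4 mas = 30.86 pc
M = m − 5 log₁₀ d + 5 = 18.40 − 5·1.4895 + 5 = 15.953
M − M_☉ = 15.953 − 4.83 = 11.123
L/L_☉ = 10^(−0.4 × 11.123) = 3.556×10^-5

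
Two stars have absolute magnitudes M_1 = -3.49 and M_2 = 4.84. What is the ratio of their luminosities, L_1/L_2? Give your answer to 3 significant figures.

ΔM = M_1 − M_2 = -8.33
L_1/L_2 = 10^(−0.4 ΔM) = 10^3.332 = 2148

L_1/L_2 ≈ 2150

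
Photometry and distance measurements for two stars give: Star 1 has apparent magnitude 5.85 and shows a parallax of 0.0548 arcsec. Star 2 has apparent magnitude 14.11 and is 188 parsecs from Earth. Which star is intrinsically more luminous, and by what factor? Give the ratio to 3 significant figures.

Star 1: d = 1/p = 1/0.0548″ = 18.25 pc
Star 1: M = m − 5 log₁₀ d + 5 = 5.85 − 5·1.2612 + 5 = 4.544
Star 2: M = m − 5 log₁₀ d + 5 = 14.11 − 5·2.2742 + 5 = 7.739
ΔM = M_1 − M_2 = 4.544 − (7.739) = -3.195; smaller M is more luminous → Star 1.
L ratio = 10^(0.4 |ΔM|) = 10^1.278 = 18.97

Star 1 is more luminous, by a factor of 19.0.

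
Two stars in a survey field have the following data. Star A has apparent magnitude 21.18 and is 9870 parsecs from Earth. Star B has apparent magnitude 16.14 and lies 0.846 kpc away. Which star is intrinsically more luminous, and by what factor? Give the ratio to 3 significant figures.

Star A: M = m − 5 log₁₀ d + 5 = 21.18 − 5·3.9943 + 5 = 6.208
Star B: d = 0.846 kpc = 846.0 pc
Star B: M = m − 5 log₁₀ d + 5 = 16.14 − 5·2.9274 + 5 = 6.503
ΔM = M_A − M_B = 6.208 − (6.503) = -0.295; smaller M is more luminous → Star A.
L ratio = 10^(0.4 |ΔM|) = 10^0.118 = 1.312

Star A is more luminous, by a factor of 1.31.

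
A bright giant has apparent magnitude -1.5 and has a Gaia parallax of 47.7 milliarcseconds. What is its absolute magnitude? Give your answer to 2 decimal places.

p = 47.7 mas = 0.0477″ → d = 1/p = 20.96 pc
5 log₁₀(d/10 pc) = 5 log₁₀(20.96) − 5 = 1.607
M = m − 5 log₁₀(d/10) = -1.5 − 1.607 = -3.107

M ≈ -3.11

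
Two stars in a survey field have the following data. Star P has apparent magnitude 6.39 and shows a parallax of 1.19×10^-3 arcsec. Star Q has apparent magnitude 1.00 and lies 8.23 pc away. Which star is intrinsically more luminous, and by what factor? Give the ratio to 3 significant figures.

Star P is more luminous, by a factor of 72.8.

Star P: d = 1/p = 1/1.19×10^-3″ = 840.3 pc
Star P: M = m − 5 log₁₀ d + 5 = 6.39 − 5·2.9245 + 5 = -3.232
Star Q: M = m − 5 log₁₀ d + 5 = 1.00 − 5·0.9154 + 5 = 1.423
ΔM = M_P − M_Q = -3.232 − (1.423) = -4.655; smaller M is more luminous → Star P.
L ratio = 10^(0.4 |ΔM|) = 10^1.862 = 72.80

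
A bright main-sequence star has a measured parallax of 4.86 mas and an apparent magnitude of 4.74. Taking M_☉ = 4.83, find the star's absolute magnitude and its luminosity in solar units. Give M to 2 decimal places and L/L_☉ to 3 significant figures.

d = 1/p = 1000/4.86 mas = 205.8 pc
M = m − 5 log₁₀ d + 5 = 4.74 − 5·2.3134 + 5 = -1.827
M − M_☉ = -1.827 − 4.83 = -6.657
L/L_☉ = 10^(−0.4 × -6.657) = 460.0

M ≈ -1.83; L/L_☉ ≈ 460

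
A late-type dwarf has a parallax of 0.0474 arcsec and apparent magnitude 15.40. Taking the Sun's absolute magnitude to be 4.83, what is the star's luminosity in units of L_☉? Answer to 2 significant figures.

L/L_☉ ≈ 2.6×10^-4

d = 1/p = 1/0.0474″ = 21.10 pc
M = m − 5 log₁₀ d + 5 = 15.40 − 5·1.3242 + 5 = 13.779
M − M_☉ = 13.779 − 4.83 = 8.949
L/L_☉ = 10^(−0.4 × 8.949) = 2.633×10^-4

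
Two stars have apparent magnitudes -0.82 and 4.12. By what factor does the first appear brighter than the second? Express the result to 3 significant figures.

Δm = -0.82 − (4.12) = -4.94
Flux ratio = 10^(−0.4 Δm) = 10^(−0.4 × -4.94) = 10^1.976 = 94.62

94.6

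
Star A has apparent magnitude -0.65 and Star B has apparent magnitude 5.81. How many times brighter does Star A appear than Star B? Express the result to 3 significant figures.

384

Δm = -0.65 − (5.81) = -6.46
Flux ratio = 10^(−0.4 Δm) = 10^(−0.4 × -6.46) = 10^2.584 = 383.7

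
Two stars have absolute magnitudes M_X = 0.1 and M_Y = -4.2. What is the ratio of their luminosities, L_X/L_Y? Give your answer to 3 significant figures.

L_X/L_Y ≈ 0.0191

ΔM = M_X − M_Y = 4.3
L_X/L_Y = 10^(−0.4 ΔM) = 10^-1.720 = 0.01905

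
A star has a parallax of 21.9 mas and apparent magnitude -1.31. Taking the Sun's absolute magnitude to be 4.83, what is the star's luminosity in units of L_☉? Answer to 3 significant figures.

L/L_☉ ≈ 5960

d = 1/p = 1000/21.9 mas = 45.66 pc
M = m − 5 log₁₀ d + 5 = -1.31 − 5·1.6596 + 5 = -4.608
M − M_☉ = -4.608 − 4.83 = -9.438
L/L_☉ = 10^(−0.4 × -9.438) = 5958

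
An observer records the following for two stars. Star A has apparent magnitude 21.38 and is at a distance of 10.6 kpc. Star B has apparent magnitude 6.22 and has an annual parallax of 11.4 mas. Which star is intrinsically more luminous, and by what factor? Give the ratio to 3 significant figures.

Star A: d = 10.6 kpc = 10600 pc
Star A: M = m − 5 log₁₀ d + 5 = 21.38 − 5·4.0253 + 5 = 6.253
Star B: p = 11.4 mas = 0.0114″ → d = 1/p = 87.72 pc
Star B: M = m − 5 log₁₀ d + 5 = 6.22 − 5·1.9431 + 5 = 1.505
ΔM = M_A − M_B = 6.253 − (1.505) = 4.749; smaller M is more luminous → Star B.
L ratio = 10^(0.4 |ΔM|) = 10^1.900 = 79.36

Star B is more luminous, by a factor of 79.4.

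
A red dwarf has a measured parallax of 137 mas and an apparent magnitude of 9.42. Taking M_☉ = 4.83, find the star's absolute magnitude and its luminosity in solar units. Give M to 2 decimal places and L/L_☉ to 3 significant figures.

M ≈ 10.10; L/L_☉ ≈ 7.77×10^-3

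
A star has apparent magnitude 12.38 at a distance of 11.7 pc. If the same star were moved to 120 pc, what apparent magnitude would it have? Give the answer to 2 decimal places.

m ≈ 17.43

Flux ∝ 1/d², so Δm = 5 log₁₀(d₂/d₁) = 5 log₁₀(120/11.7) = 5.055
m₂ = m₁ + Δm = 12.38 + (5.055) = 17.435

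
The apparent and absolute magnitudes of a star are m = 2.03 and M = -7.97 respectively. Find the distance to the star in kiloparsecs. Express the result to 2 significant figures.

d ≈ 1.0 kpc

Distance modulus: m − M = 2.03 − (-7.97) = 10.000
m − M = 5 log₁₀ d − 5
log₁₀ d = (m − M)/5 + 1 = 3.0000
d = 10^3.0000 = 1000 pc
= 1.000 kpc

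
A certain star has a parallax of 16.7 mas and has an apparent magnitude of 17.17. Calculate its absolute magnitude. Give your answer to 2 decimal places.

p = 16.7 mas = 0.0167″ → d = 1/p = 59.88 pc
5 log₁₀(d/10 pc) = 5 log₁₀(59.88) − 5 = 3.886
M = m − 5 log₁₀(d/10) = 17.17 − 3.886 = 13.284

M ≈ 13.28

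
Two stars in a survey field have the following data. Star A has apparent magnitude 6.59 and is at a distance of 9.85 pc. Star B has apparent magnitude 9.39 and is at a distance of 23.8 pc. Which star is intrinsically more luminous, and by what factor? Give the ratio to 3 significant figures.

Star A is more luminous, by a factor of 2.26.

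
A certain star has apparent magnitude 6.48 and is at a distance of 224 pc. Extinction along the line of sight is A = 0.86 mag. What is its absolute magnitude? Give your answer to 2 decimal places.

M ≈ -1.13

5 log₁₀(d/10 pc) = 5 log₁₀(224.0) − 5 = 6.751
M = m − 5 log₁₀(d/10) − A = 6.48 − 6.751 − 0.86 = -1.131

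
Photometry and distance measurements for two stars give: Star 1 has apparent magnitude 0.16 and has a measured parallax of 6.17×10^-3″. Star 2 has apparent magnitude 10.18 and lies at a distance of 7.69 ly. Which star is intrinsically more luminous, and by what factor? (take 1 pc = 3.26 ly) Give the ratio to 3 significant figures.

Star 1 is more luminous, by a factor of 4.81×10^7.

Star 1: d = 1/p = 1/6.17×10^-3″ = 162.1 pc
Star 1: M = m − 5 log₁₀ d + 5 = 0.16 − 5·2.2097 + 5 = -5.889
Star 2: d = 7.69 ly / 3.26 = 2.359 pc
Star 2: M = m − 5 log₁₀ d + 5 = 10.18 − 5·0.3727 + 5 = 13.316
ΔM = M_1 − M_2 = -5.889 − (13.316) = -19.205; smaller M is more luminous → Star 1.
L ratio = 10^(0.4 |ΔM|) = 10^7.682 = 4.809×10^7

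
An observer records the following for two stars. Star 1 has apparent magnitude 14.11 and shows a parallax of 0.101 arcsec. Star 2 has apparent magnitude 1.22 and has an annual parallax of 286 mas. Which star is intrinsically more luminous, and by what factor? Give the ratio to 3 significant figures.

Star 2 is more luminous, by a factor of 17900.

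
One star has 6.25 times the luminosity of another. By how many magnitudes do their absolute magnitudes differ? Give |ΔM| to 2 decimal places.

Pogson: ΔM = −2.5 log₁₀(ratio) = −2.5 log₁₀(6.25) = −2.5 × 0.7959 = -1.990

|ΔM| ≈ 1.99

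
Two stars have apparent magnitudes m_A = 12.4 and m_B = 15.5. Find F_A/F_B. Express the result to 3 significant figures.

F_A/F_B ≈ 17.4

Δm = 12.4 − (15.5) = -3.1
Flux ratio = 10^(−0.4 Δm) = 10^(−0.4 × -3.1) = 10^1.240 = 17.38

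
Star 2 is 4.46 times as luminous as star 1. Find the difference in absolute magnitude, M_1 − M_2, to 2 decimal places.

M_1 − M_2 ≈ 1.62

Pogson: ΔM = −2.5 log₁₀(ratio) = −2.5 log₁₀(4.46) = −2.5 × 0.6493 = -1.623
Star 2 is brighter so has the smaller magnitude: M_1 − M_2 is positive.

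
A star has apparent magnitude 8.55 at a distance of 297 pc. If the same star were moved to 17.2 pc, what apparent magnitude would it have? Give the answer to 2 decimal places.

Flux ∝ 1/d², so Δm = 5 log₁₀(d₂/d₁) = 5 log₁₀(17.2/297) = -6.186
m₂ = m₁ + Δm = 8.55 + (-6.186) = 2.364

m ≈ 2.36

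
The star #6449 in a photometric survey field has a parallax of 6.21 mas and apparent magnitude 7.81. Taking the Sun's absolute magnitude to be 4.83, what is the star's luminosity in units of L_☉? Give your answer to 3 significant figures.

d = 1/p = 1000/6.21 mas = 161.0 pc
M = m − 5 log₁₀ d + 5 = 7.81 − 5·2.2069 + 5 = 1.775
M − M_☉ = 1.775 − 4.83 = -3.055
L/L_☉ = 10^(−0.4 × -3.055) = 16.67

L/L_☉ ≈ 16.7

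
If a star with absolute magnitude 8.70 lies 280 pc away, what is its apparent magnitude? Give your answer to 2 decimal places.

m ≈ 15.94

m = M + 5 log₁₀ d − 5 = 8.70 + 5·2.4472 − 5 = 15.936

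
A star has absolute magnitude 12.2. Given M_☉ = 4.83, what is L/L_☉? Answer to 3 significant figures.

L/L_☉ ≈ 1.13×10^-3

M − M_☉ = 12.2 − 4.83 = 7.370
L/L_☉ = 10^(−0.4 (M − M_☉)) = 10^-2.948 = 1.127×10^-3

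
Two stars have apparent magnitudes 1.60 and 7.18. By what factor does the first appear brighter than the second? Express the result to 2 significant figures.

Δm = 1.60 − (7.18) = -5.58
Flux ratio = 10^(−0.4 Δm) = 10^(−0.4 × -5.58) = 10^2.232 = 170.6

170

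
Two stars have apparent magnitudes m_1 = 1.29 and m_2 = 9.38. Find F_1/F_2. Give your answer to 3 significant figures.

Magnitude difference = -8.09
Flux ratio = 10^(−0.4 Δm) = 10^(−0.4 × -8.09) = 10^3.236 = 1722

F_1/F_2 ≈ 1720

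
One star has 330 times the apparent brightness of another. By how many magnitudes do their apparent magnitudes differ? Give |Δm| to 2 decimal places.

|Δm| ≈ 6.30

Pogson: Δm = −2.5 log₁₀(ratio) = −2.5 log₁₀(330) = −2.5 × 2.5185 = -6.296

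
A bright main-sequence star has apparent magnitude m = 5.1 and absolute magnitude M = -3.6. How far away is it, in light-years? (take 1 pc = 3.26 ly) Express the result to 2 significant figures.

Distance modulus: m − M = 5.1 − (-3.6) = 8.700
m − M = 5 log₁₀ d − 5
log₁₀ d = (m − M)/5 + 1 = 2.7400
d = 10^2.7400 = 549.5 pc
= 1792 ly

d ≈ 1800 ly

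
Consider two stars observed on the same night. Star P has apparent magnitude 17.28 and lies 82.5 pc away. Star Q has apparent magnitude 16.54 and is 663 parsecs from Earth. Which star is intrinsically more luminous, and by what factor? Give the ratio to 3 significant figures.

Star Q is more luminous, by a factor of 128.

Star P: M = m − 5 log₁₀ d + 5 = 17.28 − 5·1.9165 + 5 = 12.698
Star Q: M = m − 5 log₁₀ d + 5 = 16.54 − 5·2.8215 + 5 = 7.432
ΔM = M_P − M_Q = 12.698 − (7.432) = 5.265; smaller M is more luminous → Star Q.
L ratio = 10^(0.4 |ΔM|) = 10^2.106 = 127.7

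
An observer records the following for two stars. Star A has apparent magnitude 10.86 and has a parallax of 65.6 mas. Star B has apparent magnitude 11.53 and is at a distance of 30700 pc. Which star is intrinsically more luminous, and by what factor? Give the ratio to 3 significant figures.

Star B is more luminous, by a factor of 2.19×10^6.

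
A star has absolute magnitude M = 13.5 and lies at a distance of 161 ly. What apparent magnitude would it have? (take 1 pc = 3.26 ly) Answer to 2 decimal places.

m ≈ 16.97

d = 161 ly / 3.26 = 49.39 pc
m = M + 5 log₁₀ d − 5 = 13.5 + 5·1.6936 − 5 = 16.968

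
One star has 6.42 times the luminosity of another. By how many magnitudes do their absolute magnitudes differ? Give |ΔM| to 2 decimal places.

Pogson: ΔM = −2.5 log₁₀(ratio) = −2.5 log₁₀(6.42) = −2.5 × 0.8075 = -2.019

|ΔM| ≈ 2.02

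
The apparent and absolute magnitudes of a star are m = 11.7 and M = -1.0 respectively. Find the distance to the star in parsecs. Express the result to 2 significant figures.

Distance modulus: m − M = 11.7 − (-1.0) = 12.700
m − M = 5 log₁₀ d − 5
log₁₀ d = (m − M)/5 + 1 = 3.5400
d = 10^3.5400 = 3467 pc

d ≈ 3500 pc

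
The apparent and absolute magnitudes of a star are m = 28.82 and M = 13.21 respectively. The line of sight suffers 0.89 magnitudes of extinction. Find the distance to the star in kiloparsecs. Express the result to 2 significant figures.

d ≈ 8.8 kpc

m − M = 5 log₁₀(d/10 pc) + A  ⇒  28.82 − (13.21) − 0.89 = 5 log₁₀(d/10)
14.720 = 5 log₁₀(d/10)
log₁₀ d = (m − M − A)/5 + 1 = 3.9440
d = 10^3.9440 = 8790 pc
= 8.790 kpc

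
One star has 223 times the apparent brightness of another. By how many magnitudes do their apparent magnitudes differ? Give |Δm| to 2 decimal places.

|Δm| ≈ 5.87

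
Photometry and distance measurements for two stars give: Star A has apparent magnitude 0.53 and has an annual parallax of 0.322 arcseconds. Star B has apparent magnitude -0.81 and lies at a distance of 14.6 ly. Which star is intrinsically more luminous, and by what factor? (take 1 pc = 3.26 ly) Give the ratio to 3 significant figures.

Star B is more luminous, by a factor of 7.14.

Star A: d = 1/p = 1/0.322″ = 3.106 pc
Star A: M = m − 5 log₁₀ d + 5 = 0.53 − 5·0.4921 + 5 = 3.069
Star B: d = 14.6 ly / 3.26 = 4.479 pc
Star B: M = m − 5 log₁₀ d + 5 = -0.81 − 5·0.6511 + 5 = 0.934
ΔM = M_A − M_B = 3.069 − (0.934) = 2.135; smaller M is more luminous → Star B.
L ratio = 10^(0.4 |ΔM|) = 10^0.854 = 7.145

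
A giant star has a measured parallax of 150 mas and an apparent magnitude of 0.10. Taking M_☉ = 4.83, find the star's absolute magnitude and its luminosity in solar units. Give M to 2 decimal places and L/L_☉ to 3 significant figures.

M ≈ 0.98; L/L_☉ ≈ 34.7

d = 1/p = 1000/150 mas = 6.667 pc
M = m − 5 log₁₀ d + 5 = 0.10 − 5·0.8239 + 5 = 0.980
M − M_☉ = 0.980 − 4.83 = -3.850
L/L_☉ = 10^(−0.4 × -3.850) = 34.66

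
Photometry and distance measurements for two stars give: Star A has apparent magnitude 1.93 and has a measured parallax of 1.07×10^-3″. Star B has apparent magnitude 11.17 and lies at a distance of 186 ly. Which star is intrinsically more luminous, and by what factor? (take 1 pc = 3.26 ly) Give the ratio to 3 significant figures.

Star A is more luminous, by a factor of 1.33×10^6.

Star A: d = 1/p = 1/1.07×10^-3″ = 934.6 pc
Star A: M = m − 5 log₁₀ d + 5 = 1.93 − 5·2.9706 + 5 = -7.923
Star B: d = 186 ly / 3.26 = 57.06 pc
Star B: M = m − 5 log₁₀ d + 5 = 11.17 − 5·1.7563 + 5 = 7.389
ΔM = M_A − M_B = -7.923 − (7.389) = -15.312; smaller M is more luminous → Star A.
L ratio = 10^(0.4 |ΔM|) = 10^6.125 = 1.332×10^6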